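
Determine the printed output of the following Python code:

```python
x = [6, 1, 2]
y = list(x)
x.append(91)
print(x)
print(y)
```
[6, 1, 2, 91]
[6, 1, 2]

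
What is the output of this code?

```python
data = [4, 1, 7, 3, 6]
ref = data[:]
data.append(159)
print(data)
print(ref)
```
[4, 1, 7, 3, 6, 159]
[4, 1, 7, 3, 6]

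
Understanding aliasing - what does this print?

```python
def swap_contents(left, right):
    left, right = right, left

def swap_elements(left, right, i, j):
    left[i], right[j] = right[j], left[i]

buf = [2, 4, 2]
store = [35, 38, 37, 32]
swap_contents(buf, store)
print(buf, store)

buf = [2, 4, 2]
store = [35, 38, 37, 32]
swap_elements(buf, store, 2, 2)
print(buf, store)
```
[2, 4, 2] [35, 38, 37, 32]
[2, 4, 37] [35, 38, 2, 32]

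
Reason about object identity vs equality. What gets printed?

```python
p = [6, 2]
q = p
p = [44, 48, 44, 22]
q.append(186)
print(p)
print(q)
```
[44, 48, 44, 22]
[6, 2, 186]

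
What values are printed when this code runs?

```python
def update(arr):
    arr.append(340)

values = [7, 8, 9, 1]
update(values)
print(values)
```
[7, 8, 9, 1, 340]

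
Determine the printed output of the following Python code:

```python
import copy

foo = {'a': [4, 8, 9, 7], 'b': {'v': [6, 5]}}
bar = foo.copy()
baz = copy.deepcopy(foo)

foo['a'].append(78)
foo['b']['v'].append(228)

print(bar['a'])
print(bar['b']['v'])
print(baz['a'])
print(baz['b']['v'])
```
[4, 8, 9, 7, 78]
[6, 5, 228]
[4, 8, 9, 7]
[6, 5]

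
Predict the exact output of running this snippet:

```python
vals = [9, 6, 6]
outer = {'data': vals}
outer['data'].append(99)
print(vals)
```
[9, 6, 6, 99]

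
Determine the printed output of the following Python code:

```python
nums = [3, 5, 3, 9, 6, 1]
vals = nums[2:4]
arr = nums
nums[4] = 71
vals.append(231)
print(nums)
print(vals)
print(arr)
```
[3, 5, 3, 9, 71, 1]
[3, 9, 231]
[3, 5, 3, 9, 71, 1]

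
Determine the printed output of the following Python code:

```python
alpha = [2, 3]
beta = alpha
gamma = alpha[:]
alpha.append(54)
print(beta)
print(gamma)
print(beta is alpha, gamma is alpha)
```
[2, 3, 54]
[2, 3]
True False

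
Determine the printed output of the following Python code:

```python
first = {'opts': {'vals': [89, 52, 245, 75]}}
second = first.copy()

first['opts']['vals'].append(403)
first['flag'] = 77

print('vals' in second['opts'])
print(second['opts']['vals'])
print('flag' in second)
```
True
[89, 52, 245, 75, 403]
False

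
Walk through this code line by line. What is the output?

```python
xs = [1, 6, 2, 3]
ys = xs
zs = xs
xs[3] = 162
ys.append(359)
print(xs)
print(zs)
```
[1, 6, 2, 162, 359]
[1, 6, 2, 162, 359]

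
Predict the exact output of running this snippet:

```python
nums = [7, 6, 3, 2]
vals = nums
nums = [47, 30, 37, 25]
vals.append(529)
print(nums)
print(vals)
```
[47, 30, 37, 25]
[7, 6, 3, 2, 529]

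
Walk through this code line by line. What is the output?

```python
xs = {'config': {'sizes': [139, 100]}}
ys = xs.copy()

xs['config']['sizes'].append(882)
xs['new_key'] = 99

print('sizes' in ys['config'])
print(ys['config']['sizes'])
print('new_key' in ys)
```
True
[139, 100, 882]
False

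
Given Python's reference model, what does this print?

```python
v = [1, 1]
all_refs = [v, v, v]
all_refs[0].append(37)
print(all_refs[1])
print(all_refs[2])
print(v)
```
[1, 1, 37]
[1, 1, 37]
[1, 1, 37]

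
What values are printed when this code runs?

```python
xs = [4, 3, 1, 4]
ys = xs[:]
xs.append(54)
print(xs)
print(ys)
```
[4, 3, 1, 4, 54]
[4, 3, 1, 4]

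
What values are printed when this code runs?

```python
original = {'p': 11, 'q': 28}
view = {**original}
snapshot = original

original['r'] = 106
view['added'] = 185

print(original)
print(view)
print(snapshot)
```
{'p': 11, 'q': 28, 'r': 106}
{'p': 11, 'q': 28, 'added': 185}
{'p': 11, 'q': 28, 'r': 106}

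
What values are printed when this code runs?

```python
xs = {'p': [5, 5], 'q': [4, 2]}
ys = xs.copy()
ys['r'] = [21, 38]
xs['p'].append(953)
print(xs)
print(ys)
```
{'p': [5, 5, 953], 'q': [4, 2]}
{'p': [5, 5, 953], 'q': [4, 2], 'r': [21, 38]}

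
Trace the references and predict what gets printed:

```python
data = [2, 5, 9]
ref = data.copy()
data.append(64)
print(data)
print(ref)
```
[2, 5, 9, 64]
[2, 5, 9]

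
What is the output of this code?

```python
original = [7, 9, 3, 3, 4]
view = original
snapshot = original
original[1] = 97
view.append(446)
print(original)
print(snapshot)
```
[7, 97, 3, 3, 4, 446]
[7, 97, 3, 3, 4, 446]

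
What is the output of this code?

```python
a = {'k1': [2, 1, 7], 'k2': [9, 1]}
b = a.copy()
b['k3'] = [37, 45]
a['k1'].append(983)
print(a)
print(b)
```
{'k1': [2, 1, 7, 983], 'k2': [9, 1]}
{'k1': [2, 1, 7, 983], 'k2': [9, 1], 'k3': [37, 45]}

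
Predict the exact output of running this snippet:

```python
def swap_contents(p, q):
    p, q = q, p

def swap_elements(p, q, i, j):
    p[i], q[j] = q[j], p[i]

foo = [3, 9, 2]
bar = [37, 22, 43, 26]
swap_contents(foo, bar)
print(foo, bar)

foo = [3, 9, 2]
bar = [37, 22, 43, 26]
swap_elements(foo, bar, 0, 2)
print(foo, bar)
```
[3, 9, 2] [37, 22, 43, 26]
[43, 9, 2] [37, 22, 3, 26]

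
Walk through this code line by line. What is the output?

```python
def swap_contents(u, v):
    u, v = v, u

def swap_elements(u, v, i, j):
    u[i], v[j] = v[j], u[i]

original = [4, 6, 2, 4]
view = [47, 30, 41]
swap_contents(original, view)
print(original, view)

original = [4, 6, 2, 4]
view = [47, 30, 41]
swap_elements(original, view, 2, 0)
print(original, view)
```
[4, 6, 2, 4] [47, 30, 41]
[4, 6, 47, 4] [2, 30, 41]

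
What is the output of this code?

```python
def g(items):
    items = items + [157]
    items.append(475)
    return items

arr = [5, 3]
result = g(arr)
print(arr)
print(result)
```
[5, 3]
[5, 3, 157, 475]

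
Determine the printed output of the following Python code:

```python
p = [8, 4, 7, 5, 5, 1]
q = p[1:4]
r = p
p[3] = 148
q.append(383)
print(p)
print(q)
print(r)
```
[8, 4, 7, 148, 5, 1]
[4, 7, 5, 383]
[8, 4, 7, 148, 5, 1]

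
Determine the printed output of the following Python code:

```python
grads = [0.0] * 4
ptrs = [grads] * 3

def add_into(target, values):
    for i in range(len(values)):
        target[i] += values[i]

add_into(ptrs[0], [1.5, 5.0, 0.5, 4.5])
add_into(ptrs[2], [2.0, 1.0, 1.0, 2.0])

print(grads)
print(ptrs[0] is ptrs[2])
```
[3.5, 6.0, 1.5, 6.5]
True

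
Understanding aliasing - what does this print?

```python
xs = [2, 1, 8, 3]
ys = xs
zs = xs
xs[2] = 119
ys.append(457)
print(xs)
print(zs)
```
[2, 1, 119, 3, 457]
[2, 1, 119, 3, 457]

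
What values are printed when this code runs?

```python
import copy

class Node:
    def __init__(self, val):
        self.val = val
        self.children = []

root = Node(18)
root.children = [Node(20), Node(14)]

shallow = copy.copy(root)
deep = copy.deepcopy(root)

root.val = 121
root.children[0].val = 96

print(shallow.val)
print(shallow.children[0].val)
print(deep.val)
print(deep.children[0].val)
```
18
96
18
20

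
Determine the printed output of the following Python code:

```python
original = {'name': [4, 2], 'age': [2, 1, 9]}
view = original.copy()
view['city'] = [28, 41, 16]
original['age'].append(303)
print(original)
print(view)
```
{'name': [4, 2], 'age': [2, 1, 9, 303]}
{'name': [4, 2], 'age': [2, 1, 9, 303], 'city': [28, 41, 16]}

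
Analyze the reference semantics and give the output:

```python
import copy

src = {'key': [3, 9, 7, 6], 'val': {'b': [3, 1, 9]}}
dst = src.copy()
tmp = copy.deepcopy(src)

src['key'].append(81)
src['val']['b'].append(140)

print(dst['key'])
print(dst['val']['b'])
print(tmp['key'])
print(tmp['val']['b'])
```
[3, 9, 7, 6, 81]
[3, 1, 9, 140]
[3, 9, 7, 6]
[3, 1, 9]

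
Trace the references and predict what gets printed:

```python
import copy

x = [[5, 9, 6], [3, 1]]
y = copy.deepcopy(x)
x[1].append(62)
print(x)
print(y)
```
[[5, 9, 6], [3, 1, 62]]
[[5, 9, 6], [3, 1]]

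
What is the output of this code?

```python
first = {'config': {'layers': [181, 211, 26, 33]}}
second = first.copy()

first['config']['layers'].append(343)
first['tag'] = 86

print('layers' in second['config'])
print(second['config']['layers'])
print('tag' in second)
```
True
[181, 211, 26, 33, 343]
False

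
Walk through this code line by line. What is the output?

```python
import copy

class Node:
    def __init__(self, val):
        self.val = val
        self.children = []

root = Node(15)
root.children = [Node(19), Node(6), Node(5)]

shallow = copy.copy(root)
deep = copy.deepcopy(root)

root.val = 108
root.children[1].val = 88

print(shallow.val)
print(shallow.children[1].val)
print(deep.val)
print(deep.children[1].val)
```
15
88
15
6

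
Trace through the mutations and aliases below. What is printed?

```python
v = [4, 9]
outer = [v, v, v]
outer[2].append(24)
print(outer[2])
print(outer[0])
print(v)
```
[4, 9, 24]
[4, 9, 24]
[4, 9, 24]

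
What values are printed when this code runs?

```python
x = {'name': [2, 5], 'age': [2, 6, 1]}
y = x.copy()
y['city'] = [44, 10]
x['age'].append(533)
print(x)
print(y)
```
{'name': [2, 5], 'age': [2, 6, 1, 533]}
{'name': [2, 5], 'age': [2, 6, 1, 533], 'city': [44, 10]}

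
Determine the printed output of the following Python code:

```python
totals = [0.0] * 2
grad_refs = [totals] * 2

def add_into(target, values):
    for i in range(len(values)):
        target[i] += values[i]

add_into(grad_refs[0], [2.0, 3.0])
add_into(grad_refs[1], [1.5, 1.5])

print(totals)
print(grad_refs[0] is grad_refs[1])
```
[3.5, 4.5]
True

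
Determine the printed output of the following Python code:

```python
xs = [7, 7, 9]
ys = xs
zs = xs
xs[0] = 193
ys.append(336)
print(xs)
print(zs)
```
[193, 7, 9, 336]
[193, 7, 9, 336]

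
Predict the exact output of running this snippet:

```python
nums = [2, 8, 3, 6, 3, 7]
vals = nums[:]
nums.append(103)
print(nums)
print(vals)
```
[2, 8, 3, 6, 3, 7, 103]
[2, 8, 3, 6, 3, 7]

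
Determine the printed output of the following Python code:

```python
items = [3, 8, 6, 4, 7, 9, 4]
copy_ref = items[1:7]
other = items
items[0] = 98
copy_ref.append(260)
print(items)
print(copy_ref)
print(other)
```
[98, 8, 6, 4, 7, 9, 4]
[8, 6, 4, 7, 9, 4, 260]
[98, 8, 6, 4, 7, 9, 4]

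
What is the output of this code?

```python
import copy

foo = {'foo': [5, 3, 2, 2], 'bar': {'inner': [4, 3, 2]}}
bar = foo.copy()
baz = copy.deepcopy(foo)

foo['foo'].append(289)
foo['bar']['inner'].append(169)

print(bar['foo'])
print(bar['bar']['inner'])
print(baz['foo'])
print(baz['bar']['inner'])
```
[5, 3, 2, 2, 289]
[4, 3, 2, 169]
[5, 3, 2, 2]
[4, 3, 2]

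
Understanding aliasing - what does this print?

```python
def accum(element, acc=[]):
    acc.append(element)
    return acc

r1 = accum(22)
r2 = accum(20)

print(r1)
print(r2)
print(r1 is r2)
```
[22, 20]
[22, 20]
True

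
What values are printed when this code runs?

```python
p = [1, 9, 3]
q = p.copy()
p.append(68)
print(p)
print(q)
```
[1, 9, 3, 68]
[1, 9, 3]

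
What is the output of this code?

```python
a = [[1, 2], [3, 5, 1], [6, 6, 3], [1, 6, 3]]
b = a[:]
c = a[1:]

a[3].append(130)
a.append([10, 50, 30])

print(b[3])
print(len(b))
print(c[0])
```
[1, 6, 3, 130]
4
[3, 5, 1]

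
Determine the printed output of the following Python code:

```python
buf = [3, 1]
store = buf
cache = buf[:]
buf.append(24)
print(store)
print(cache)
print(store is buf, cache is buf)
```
[3, 1, 24]
[3, 1]
True False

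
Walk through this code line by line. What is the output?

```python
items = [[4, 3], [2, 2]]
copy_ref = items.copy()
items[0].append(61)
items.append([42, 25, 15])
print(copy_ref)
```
[[4, 3, 61], [2, 2]]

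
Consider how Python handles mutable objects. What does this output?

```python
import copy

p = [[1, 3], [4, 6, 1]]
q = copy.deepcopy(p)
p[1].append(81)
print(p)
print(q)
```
[[1, 3], [4, 6, 1, 81]]
[[1, 3], [4, 6, 1]]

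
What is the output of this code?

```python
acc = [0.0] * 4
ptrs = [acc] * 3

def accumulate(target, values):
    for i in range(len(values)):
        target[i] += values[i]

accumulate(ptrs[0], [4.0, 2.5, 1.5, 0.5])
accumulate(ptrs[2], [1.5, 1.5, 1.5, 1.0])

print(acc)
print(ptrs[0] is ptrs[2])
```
[5.5, 4.0, 3.0, 1.5]
True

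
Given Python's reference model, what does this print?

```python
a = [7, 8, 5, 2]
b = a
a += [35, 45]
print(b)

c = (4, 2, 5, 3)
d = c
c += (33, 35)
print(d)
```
[7, 8, 5, 2, 35, 45]
(4, 2, 5, 3)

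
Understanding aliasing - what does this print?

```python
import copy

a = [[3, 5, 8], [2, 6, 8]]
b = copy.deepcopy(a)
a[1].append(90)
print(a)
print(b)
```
[[3, 5, 8], [2, 6, 8, 90]]
[[3, 5, 8], [2, 6, 8]]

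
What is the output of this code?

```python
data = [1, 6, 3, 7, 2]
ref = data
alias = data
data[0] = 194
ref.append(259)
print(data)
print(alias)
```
[194, 6, 3, 7, 2, 259]
[194, 6, 3, 7, 2, 259]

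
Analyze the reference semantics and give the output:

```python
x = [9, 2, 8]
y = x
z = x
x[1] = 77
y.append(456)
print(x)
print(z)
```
[9, 77, 8, 456]
[9, 77, 8, 456]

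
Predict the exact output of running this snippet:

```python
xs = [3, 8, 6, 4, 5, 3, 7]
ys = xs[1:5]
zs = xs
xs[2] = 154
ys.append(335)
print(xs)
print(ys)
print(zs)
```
[3, 8, 154, 4, 5, 3, 7]
[8, 6, 4, 5, 335]
[3, 8, 154, 4, 5, 3, 7]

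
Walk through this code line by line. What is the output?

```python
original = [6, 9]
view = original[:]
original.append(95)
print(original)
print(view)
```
[6, 9, 95]
[6, 9]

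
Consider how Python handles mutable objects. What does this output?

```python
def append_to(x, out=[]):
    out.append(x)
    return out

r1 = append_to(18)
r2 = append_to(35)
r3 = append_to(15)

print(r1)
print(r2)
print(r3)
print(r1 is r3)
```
[18, 35, 15]
[18, 35, 15]
[18, 35, 15]
True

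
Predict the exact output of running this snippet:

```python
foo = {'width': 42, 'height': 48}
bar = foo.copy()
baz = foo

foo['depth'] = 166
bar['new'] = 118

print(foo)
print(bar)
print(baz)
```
{'width': 42, 'height': 48, 'depth': 166}
{'width': 42, 'height': 48, 'new': 118}
{'width': 42, 'height': 48, 'depth': 166}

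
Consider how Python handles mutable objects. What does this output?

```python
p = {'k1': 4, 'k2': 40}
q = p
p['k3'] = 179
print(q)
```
{'k1': 4, 'k2': 40, 'k3': 179}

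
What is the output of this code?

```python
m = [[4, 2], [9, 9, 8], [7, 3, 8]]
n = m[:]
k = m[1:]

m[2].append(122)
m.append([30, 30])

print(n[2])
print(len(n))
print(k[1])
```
[7, 3, 8, 122]
3
[7, 3, 8, 122]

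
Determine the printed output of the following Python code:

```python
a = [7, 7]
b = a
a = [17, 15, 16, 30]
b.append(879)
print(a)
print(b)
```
[17, 15, 16, 30]
[7, 7, 879]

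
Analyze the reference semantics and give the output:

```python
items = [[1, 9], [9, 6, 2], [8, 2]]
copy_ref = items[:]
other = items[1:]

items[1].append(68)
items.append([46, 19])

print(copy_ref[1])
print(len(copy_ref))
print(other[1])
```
[9, 6, 2, 68]
3
[8, 2]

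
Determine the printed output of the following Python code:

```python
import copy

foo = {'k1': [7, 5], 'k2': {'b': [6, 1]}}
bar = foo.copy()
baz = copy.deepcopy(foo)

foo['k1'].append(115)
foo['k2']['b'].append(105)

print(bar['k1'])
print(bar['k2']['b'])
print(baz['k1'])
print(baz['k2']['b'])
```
[7, 5, 115]
[6, 1, 105]
[7, 5]
[6, 1]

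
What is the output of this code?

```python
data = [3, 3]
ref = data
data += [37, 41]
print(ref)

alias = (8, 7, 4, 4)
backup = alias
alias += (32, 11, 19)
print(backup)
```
[3, 3, 37, 41]
(8, 7, 4, 4)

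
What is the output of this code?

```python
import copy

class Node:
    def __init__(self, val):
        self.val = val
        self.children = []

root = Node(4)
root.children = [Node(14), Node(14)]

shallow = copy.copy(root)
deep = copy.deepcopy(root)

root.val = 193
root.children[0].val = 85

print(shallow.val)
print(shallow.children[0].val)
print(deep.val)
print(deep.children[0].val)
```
4
85
4
14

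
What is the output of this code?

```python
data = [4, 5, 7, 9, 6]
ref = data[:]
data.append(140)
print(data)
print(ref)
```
[4, 5, 7, 9, 6, 140]
[4, 5, 7, 9, 6]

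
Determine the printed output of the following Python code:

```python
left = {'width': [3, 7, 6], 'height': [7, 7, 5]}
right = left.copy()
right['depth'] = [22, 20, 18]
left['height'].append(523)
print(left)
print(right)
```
{'width': [3, 7, 6], 'height': [7, 7, 5, 523]}
{'width': [3, 7, 6], 'height': [7, 7, 5, 523], 'depth': [22, 20, 18]}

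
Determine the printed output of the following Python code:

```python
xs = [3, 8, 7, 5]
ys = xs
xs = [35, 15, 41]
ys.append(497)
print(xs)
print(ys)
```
[35, 15, 41]
[3, 8, 7, 5, 497]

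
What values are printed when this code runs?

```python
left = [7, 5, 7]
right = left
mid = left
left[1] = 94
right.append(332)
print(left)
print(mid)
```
[7, 94, 7, 332]
[7, 94, 7, 332]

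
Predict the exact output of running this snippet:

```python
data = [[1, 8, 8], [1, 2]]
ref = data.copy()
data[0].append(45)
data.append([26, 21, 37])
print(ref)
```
[[1, 8, 8, 45], [1, 2]]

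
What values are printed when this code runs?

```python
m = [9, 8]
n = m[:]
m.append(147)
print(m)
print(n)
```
[9, 8, 147]
[9, 8]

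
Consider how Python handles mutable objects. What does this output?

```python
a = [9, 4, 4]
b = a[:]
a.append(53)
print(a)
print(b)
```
[9, 4, 4, 53]
[9, 4, 4]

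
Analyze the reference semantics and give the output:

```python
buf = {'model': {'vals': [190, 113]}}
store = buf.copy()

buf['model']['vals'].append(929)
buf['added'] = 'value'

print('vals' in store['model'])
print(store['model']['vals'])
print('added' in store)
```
True
[190, 113, 929]
False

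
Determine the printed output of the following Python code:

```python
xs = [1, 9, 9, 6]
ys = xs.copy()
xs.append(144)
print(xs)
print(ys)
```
[1, 9, 9, 6, 144]
[1, 9, 9, 6]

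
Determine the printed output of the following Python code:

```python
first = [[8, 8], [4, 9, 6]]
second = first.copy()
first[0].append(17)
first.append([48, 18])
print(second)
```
[[8, 8, 17], [4, 9, 6]]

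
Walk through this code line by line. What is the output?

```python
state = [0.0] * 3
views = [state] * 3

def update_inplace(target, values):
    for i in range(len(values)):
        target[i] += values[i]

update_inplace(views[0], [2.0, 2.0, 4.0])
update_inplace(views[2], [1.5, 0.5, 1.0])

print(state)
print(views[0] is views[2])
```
[3.5, 2.5, 5.0]
True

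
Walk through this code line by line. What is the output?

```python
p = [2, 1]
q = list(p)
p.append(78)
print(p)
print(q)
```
[2, 1, 78]
[2, 1]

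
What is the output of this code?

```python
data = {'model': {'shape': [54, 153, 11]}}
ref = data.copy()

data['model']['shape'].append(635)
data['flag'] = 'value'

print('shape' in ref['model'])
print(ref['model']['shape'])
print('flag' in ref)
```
True
[54, 153, 11, 635]
False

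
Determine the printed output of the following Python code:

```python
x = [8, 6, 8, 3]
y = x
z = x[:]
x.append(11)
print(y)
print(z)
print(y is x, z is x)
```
[8, 6, 8, 3, 11]
[8, 6, 8, 3]
True False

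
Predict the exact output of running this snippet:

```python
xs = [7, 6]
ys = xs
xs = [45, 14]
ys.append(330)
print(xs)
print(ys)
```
[45, 14]
[7, 6, 330]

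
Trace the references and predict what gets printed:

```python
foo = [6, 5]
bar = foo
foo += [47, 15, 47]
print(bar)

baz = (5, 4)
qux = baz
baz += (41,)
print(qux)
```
[6, 5, 47, 15, 47]
(5, 4)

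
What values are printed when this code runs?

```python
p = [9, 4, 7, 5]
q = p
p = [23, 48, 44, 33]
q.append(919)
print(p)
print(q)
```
[23, 48, 44, 33]
[9, 4, 7, 5, 919]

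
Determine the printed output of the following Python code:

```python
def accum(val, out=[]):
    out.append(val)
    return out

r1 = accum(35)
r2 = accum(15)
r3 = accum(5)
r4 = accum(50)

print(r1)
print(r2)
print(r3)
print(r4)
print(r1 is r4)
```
[35, 15, 5, 50]
[35, 15, 5, 50]
[35, 15, 5, 50]
[35, 15, 5, 50]
True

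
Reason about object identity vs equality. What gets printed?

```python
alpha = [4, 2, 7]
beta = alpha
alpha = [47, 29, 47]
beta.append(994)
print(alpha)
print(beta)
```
[47, 29, 47]
[4, 2, 7, 994]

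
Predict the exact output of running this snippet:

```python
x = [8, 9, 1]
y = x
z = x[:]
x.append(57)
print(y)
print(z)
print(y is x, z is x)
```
[8, 9, 1, 57]
[8, 9, 1]
True False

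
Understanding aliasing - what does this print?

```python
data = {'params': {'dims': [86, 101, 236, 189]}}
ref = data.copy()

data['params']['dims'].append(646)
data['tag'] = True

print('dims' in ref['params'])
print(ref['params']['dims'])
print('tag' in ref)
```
True
[86, 101, 236, 189, 646]
False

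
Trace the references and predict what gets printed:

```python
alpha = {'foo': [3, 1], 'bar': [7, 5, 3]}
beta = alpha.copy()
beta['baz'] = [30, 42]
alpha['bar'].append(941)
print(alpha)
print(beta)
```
{'foo': [3, 1], 'bar': [7, 5, 3, 941]}
{'foo': [3, 1], 'bar': [7, 5, 3, 941], 'baz': [30, 42]}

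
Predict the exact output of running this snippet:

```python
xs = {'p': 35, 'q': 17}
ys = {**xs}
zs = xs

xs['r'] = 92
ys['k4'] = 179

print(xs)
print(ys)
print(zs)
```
{'p': 35, 'q': 17, 'r': 92}
{'p': 35, 'q': 17, 'k4': 179}
{'p': 35, 'q': 17, 'r': 92}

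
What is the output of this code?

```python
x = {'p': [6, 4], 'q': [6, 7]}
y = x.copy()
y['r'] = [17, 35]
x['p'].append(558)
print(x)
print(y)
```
{'p': [6, 4, 558], 'q': [6, 7]}
{'p': [6, 4, 558], 'q': [6, 7], 'r': [17, 35]}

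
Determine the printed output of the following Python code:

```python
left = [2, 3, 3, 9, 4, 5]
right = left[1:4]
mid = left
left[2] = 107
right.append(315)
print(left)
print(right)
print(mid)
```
[2, 3, 107, 9, 4, 5]
[3, 3, 9, 315]
[2, 3, 107, 9, 4, 5]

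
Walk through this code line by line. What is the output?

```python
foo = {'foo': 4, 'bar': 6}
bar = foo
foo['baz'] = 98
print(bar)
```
{'foo': 4, 'bar': 6, 'baz': 98}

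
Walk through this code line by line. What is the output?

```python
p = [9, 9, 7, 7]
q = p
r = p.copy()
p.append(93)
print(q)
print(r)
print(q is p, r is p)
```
[9, 9, 7, 7, 93]
[9, 9, 7, 7]
True False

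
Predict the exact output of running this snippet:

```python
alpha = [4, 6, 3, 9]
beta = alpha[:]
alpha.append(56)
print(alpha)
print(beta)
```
[4, 6, 3, 9, 56]
[4, 6, 3, 9]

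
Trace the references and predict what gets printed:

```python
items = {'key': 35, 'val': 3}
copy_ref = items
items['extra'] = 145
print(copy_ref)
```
{'key': 35, 'val': 3, 'extra': 145}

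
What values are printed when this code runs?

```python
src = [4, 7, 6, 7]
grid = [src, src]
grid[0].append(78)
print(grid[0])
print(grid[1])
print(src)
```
[4, 7, 6, 7, 78]
[4, 7, 6, 7, 78]
[4, 7, 6, 7, 78]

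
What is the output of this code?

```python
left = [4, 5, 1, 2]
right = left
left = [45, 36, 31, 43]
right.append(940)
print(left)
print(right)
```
[45, 36, 31, 43]
[4, 5, 1, 2, 940]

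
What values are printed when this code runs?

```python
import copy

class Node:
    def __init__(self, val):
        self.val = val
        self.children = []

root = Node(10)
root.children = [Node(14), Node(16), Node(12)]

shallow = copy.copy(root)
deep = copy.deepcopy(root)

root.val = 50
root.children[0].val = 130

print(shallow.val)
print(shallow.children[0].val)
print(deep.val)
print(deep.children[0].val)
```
10
130
10
14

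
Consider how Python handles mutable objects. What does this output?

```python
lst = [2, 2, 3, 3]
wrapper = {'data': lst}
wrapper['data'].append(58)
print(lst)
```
[2, 2, 3, 3, 58]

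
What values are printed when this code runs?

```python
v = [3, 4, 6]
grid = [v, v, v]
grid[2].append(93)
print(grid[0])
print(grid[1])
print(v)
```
[3, 4, 6, 93]
[3, 4, 6, 93]
[3, 4, 6, 93]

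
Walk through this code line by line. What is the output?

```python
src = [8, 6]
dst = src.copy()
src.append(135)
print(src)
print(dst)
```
[8, 6, 135]
[8, 6]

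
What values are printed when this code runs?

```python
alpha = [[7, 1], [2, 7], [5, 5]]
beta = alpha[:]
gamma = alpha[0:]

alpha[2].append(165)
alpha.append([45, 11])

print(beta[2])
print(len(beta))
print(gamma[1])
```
[5, 5, 165]
3
[2, 7]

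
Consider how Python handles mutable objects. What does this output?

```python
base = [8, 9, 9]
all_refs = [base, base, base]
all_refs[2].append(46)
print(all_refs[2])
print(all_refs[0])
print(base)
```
[8, 9, 9, 46]
[8, 9, 9, 46]
[8, 9, 9, 46]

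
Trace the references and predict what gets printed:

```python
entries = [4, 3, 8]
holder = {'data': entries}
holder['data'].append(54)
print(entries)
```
[4, 3, 8, 54]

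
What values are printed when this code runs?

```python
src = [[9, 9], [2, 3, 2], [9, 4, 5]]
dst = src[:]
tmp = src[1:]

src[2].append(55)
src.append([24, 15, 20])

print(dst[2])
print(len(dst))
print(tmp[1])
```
[9, 4, 5, 55]
3
[9, 4, 5, 55]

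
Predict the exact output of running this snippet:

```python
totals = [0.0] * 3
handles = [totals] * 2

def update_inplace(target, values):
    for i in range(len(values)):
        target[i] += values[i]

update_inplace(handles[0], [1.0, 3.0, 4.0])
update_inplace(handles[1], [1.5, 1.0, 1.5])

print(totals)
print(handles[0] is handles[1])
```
[2.5, 4.0, 5.5]
True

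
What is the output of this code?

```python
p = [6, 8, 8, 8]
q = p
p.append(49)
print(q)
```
[6, 8, 8, 8, 49]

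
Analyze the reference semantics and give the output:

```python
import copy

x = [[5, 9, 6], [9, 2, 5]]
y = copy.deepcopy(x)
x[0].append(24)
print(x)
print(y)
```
[[5, 9, 6, 24], [9, 2, 5]]
[[5, 9, 6], [9, 2, 5]]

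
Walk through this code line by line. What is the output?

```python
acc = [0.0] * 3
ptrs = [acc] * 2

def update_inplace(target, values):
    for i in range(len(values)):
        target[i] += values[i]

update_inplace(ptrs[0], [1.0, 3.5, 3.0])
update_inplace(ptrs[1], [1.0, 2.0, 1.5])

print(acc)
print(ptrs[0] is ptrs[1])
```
[2.0, 5.5, 4.5]
True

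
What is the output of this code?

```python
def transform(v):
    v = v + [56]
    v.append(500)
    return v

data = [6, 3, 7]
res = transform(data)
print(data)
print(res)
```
[6, 3, 7]
[6, 3, 7, 56, 500]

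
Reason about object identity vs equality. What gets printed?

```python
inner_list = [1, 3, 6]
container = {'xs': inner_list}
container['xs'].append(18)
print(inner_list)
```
[1, 3, 6, 18]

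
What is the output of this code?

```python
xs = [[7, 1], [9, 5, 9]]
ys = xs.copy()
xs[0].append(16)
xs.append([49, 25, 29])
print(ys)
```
[[7, 1, 16], [9, 5, 9]]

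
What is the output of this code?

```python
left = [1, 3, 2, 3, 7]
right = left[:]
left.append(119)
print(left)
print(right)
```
[1, 3, 2, 3, 7, 119]
[1, 3, 2, 3, 7]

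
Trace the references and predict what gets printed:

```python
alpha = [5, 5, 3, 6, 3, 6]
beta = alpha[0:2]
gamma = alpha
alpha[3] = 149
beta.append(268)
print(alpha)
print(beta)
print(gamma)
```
[5, 5, 3, 149, 3, 6]
[5, 5, 268]
[5, 5, 3, 149, 3, 6]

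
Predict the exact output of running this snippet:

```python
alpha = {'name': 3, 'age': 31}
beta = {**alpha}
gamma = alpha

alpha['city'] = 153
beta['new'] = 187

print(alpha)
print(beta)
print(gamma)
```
{'name': 3, 'age': 31, 'city': 153}
{'name': 3, 'age': 31, 'new': 187}
{'name': 3, 'age': 31, 'city': 153}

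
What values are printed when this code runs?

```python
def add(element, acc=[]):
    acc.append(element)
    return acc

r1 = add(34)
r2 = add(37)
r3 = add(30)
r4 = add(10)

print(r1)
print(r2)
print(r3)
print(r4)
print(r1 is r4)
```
[34, 37, 30, 10]
[34, 37, 30, 10]
[34, 37, 30, 10]
[34, 37, 30, 10]
True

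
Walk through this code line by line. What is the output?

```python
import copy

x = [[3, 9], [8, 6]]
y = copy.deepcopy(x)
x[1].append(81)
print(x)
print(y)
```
[[3, 9], [8, 6, 81]]
[[3, 9], [8, 6]]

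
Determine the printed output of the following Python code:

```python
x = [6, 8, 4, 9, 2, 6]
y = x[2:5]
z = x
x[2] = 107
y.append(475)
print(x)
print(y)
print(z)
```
[6, 8, 107, 9, 2, 6]
[4, 9, 2, 475]
[6, 8, 107, 9, 2, 6]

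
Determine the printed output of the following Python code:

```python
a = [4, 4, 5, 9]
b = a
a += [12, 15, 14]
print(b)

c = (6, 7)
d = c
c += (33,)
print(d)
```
[4, 4, 5, 9, 12, 15, 14]
(6, 7)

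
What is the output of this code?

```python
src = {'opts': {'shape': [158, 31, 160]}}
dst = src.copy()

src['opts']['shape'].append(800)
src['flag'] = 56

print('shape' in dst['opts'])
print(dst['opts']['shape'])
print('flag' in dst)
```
True
[158, 31, 160, 800]
False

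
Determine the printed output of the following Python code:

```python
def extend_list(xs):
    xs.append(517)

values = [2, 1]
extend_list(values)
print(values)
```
[2, 1, 517]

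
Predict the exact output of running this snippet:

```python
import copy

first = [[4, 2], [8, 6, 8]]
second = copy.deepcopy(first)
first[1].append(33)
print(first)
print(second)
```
[[4, 2], [8, 6, 8, 33]]
[[4, 2], [8, 6, 8]]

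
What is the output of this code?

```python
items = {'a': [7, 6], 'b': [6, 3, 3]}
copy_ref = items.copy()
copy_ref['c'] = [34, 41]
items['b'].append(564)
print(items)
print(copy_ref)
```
{'a': [7, 6], 'b': [6, 3, 3, 564]}
{'a': [7, 6], 'b': [6, 3, 3, 564], 'c': [34, 41]}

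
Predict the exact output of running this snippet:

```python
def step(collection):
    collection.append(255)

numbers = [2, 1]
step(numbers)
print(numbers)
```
[2, 1, 255]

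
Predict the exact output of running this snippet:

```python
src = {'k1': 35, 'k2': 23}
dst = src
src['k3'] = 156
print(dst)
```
{'k1': 35, 'k2': 23, 'k3': 156}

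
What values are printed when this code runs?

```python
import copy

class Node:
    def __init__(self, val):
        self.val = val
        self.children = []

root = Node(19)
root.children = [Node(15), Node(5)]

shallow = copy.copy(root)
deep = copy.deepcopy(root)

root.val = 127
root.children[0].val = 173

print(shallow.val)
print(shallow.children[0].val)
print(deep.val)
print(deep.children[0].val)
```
19
173
19
15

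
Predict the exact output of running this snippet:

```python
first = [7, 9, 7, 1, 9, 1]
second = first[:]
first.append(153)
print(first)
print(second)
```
[7, 9, 7, 1, 9, 1, 153]
[7, 9, 7, 1, 9, 1]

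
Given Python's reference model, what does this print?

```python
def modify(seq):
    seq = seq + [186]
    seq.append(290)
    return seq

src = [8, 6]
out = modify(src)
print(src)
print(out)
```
[8, 6]
[8, 6, 186, 290]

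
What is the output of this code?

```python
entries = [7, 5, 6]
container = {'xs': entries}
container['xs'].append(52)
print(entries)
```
[7, 5, 6, 52]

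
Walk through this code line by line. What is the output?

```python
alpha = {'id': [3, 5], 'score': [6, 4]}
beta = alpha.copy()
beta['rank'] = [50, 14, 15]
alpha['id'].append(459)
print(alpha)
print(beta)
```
{'id': [3, 5, 459], 'score': [6, 4]}
{'id': [3, 5, 459], 'score': [6, 4], 'rank': [50, 14, 15]}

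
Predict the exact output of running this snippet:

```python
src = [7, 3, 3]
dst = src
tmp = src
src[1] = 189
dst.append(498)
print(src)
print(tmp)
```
[7, 189, 3, 498]
[7, 189, 3, 498]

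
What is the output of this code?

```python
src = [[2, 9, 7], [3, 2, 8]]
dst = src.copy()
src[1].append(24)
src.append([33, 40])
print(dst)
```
[[2, 9, 7], [3, 2, 8, 24]]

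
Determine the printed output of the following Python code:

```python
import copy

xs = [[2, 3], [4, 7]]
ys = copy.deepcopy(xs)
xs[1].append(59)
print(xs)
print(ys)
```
[[2, 3], [4, 7, 59]]
[[2, 3], [4, 7]]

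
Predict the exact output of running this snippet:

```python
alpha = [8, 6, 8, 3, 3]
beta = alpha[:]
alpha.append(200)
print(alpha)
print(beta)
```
[8, 6, 8, 3, 3, 200]
[8, 6, 8, 3, 3]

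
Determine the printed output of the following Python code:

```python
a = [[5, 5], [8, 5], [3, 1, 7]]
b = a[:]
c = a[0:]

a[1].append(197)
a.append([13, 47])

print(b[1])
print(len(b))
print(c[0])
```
[8, 5, 197]
3
[5, 5]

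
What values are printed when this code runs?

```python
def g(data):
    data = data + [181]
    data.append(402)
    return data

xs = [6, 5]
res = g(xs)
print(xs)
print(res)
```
[6, 5]
[6, 5, 181, 402]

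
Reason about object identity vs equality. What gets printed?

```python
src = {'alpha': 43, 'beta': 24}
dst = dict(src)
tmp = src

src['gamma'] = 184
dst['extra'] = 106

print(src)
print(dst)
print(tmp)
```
{'alpha': 43, 'beta': 24, 'gamma': 184}
{'alpha': 43, 'beta': 24, 'extra': 106}
{'alpha': 43, 'beta': 24, 'gamma': 184}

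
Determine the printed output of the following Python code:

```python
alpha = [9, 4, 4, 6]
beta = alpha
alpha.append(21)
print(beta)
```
[9, 4, 4, 6, 21]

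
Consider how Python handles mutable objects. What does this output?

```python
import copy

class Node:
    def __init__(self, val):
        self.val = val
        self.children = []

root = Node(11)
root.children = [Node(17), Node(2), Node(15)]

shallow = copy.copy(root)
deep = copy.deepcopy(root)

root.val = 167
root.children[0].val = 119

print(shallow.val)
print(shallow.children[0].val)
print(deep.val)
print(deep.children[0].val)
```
11
119
11
17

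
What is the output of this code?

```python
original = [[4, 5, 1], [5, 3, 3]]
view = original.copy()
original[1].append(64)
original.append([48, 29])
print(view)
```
[[4, 5, 1], [5, 3, 3, 64]]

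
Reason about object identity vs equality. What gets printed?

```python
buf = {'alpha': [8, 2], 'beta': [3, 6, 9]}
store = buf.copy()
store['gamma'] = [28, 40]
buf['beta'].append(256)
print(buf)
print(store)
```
{'alpha': [8, 2], 'beta': [3, 6, 9, 256]}
{'alpha': [8, 2], 'beta': [3, 6, 9, 256], 'gamma': [28, 40]}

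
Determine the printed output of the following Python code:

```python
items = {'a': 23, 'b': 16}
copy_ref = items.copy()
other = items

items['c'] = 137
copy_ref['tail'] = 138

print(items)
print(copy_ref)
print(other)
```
{'a': 23, 'b': 16, 'c': 137}
{'a': 23, 'b': 16, 'tail': 138}
{'a': 23, 'b': 16, 'c': 137}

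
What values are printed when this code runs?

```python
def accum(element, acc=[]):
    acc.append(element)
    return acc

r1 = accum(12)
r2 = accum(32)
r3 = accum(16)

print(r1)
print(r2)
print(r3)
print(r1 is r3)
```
[12, 32, 16]
[12, 32, 16]
[12, 32, 16]
True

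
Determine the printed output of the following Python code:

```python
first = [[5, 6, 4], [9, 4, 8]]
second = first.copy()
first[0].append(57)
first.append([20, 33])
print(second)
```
[[5, 6, 4, 57], [9, 4, 8]]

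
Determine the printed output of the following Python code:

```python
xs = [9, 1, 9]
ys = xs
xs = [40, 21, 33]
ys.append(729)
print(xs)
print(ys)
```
[40, 21, 33]
[9, 1, 9, 729]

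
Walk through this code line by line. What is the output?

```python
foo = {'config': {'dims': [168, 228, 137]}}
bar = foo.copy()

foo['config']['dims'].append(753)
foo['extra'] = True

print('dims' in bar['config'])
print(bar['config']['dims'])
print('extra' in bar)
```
True
[168, 228, 137, 753]
False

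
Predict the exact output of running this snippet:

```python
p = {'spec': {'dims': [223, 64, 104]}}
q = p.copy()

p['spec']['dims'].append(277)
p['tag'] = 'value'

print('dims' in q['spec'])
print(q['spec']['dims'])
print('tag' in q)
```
True
[223, 64, 104, 277]
False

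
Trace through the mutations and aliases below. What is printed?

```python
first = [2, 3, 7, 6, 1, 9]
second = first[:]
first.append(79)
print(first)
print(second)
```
[2, 3, 7, 6, 1, 9, 79]
[2, 3, 7, 6, 1, 9]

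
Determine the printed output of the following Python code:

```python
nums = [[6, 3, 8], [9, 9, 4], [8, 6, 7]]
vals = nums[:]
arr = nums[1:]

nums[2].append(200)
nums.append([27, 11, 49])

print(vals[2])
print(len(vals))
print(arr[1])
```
[8, 6, 7, 200]
3
[8, 6, 7, 200]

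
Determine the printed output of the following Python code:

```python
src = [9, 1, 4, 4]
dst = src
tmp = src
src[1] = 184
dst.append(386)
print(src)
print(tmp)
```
[9, 184, 4, 4, 386]
[9, 184, 4, 4, 386]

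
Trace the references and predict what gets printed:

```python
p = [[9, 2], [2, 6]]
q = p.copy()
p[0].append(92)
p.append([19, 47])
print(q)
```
[[9, 2, 92], [2, 6]]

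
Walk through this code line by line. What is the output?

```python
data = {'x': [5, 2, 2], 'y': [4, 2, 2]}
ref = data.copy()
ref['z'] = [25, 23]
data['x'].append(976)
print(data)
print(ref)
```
{'x': [5, 2, 2, 976], 'y': [4, 2, 2]}
{'x': [5, 2, 2, 976], 'y': [4, 2, 2], 'z': [25, 23]}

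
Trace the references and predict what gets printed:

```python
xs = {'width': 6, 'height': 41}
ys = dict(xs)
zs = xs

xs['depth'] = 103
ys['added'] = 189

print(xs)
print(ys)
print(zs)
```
{'width': 6, 'height': 41, 'depth': 103}
{'width': 6, 'height': 41, 'added': 189}
{'width': 6, 'height': 41, 'depth': 103}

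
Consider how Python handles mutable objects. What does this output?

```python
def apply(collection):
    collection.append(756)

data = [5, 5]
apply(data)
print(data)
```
[5, 5, 756]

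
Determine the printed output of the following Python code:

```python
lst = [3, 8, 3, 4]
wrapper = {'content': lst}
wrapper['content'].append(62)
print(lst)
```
[3, 8, 3, 4, 62]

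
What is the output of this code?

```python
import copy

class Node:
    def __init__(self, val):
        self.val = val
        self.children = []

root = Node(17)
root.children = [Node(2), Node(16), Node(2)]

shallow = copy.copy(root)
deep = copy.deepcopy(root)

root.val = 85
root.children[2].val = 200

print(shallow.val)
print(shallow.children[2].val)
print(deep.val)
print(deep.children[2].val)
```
17
200
17
2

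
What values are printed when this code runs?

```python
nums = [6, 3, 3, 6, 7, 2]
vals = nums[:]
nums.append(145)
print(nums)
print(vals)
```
[6, 3, 3, 6, 7, 2, 145]
[6, 3, 3, 6, 7, 2]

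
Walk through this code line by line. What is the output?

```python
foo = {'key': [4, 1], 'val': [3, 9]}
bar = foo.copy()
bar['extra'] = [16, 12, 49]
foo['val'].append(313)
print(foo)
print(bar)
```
{'key': [4, 1], 'val': [3, 9, 313]}
{'key': [4, 1], 'val': [3, 9, 313], 'extra': [16, 12, 49]}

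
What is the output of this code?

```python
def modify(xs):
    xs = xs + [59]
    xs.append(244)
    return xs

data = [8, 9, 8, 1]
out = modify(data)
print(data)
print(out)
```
[8, 9, 8, 1]
[8, 9, 8, 1, 59, 244]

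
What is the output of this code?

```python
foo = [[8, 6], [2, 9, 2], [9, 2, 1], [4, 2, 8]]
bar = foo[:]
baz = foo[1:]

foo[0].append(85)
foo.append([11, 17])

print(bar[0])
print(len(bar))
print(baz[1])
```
[8, 6, 85]
4
[9, 2, 1]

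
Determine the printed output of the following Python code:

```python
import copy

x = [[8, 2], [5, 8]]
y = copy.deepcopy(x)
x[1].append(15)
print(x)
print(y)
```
[[8, 2], [5, 8, 15]]
[[8, 2], [5, 8]]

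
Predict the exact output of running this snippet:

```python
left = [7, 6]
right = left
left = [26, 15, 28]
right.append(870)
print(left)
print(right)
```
[26, 15, 28]
[7, 6, 870]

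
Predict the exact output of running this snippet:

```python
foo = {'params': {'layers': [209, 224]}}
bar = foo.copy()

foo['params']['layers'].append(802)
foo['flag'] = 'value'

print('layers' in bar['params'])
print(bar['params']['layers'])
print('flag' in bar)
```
True
[209, 224, 802]
False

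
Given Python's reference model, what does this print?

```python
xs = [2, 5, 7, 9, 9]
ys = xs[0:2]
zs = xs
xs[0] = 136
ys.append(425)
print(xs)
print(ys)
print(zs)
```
[136, 5, 7, 9, 9]
[2, 5, 425]
[136, 5, 7, 9, 9]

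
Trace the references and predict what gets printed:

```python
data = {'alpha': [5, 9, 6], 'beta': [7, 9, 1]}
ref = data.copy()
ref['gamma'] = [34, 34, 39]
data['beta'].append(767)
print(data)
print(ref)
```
{'alpha': [5, 9, 6], 'beta': [7, 9, 1, 767]}
{'alpha': [5, 9, 6], 'beta': [7, 9, 1, 767], 'gamma': [34, 34, 39]}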